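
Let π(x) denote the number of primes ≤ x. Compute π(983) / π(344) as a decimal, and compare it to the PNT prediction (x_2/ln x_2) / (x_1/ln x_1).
π(983)/π(344) = 166/68 ≈ 2.4412;  PNT prediction ≈ 2.4221.

π(344) = 68 and π(983) = 166, so π(983)/π(344) ≈ 2.4412. The PNT-predicted ratio is (983/ln(983)) / (344/ln(344)) ≈ 2.4221. The two agree to within a few percent, as expected.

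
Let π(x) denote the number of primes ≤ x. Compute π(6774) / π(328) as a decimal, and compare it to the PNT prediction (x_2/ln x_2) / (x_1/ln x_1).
π(6774)/π(328) = 871/66 ≈ 13.1970;  PNT prediction ≈ 13.5633.

π(328) = 66 and π(6774) = 871, so π(6774)/π(328) ≈ 13.1970. The PNT-predicted ratio is (6774/ln(6774)) / (328/ln(328)) ≈ 13.5633. The two agree to within a few percent, as expected.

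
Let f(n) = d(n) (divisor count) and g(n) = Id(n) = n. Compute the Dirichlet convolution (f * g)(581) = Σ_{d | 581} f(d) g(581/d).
(d * Id)(581) = 765

Divisors of 581: [1, 7, 83, 581]. For each d | 581:
  d = 1: d(1) · Id(581/1) = 1 · 581 = 581
  d = 7: d(7) · Id(581/7) = 2 · 83 = 166
  d = 83: d(83) · Id(581/83) = 2 · 7 = 14
  d = 581: d(581) · Id(581/581) = 4 · 1 = 4
Summing: (d * Id)(581) = 581 + 166 + 14 + 4 = 765.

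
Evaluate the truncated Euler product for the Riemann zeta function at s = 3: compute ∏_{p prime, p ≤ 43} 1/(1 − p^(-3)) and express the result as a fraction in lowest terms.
∏ = 11622300127850926153432227486340003/9669167824002218213355442162630656

The primes p ≤ 43 are [2, 3, 5, 7, 11, 13, 17, 19, 23, 29, 31, 37, 41, 43]. For each prime, (1 − 1/p^3)^(-1) = p^3 / (p^3 − 1). The product is (1 − 1/2^3)^(-1), (1 − 1/3^3)^(-1), (1 − 1/5^3)^(-1), (1 − 1/7^3)^(-1), (1 − 1/11^3)^(-1), (1 − 1/13^3)^(-1), (1 − 1/17^3)^(-1), (1 − 1/19^3)^(-1), (1 − 1/23^3)^(-1), (1 − 1/29^3)^(-1), (1 − 1/31^3)^(-1), (1 − 1/37^3)^(-1), (1 − 1/41^3)^(-1), (1 − 1/43^3)^(-1) = ∏ p^3 / (p^3 − 1) = 11622300127850926153432227486340003/9669167824002218213355442162630656.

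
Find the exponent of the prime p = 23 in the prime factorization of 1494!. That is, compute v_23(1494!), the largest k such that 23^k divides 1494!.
v_23(1494!) = 66

Legendre's formula: v_p(n!) = Σ_{k ≥ 1} ⌊n / p^k⌋. For p = 23, n = 1494, the terms are:
  ⌊1494/23^1⌋ = ⌊1494/23⌋ = 64
  ⌊1494/23^2⌋ = ⌊1494/529⌋ = 2
(the next term ⌊1494/23^3⌋ = 0, terminating the sum). Summing: v_23(1494!) = 64 + 2 = 66.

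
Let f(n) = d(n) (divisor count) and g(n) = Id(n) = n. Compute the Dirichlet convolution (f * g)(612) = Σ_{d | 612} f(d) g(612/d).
(d * Id)(612) = 3762

Divisors of 612: [1, 2, 3, 4, 6, 9, 12, 17, 18, 34, 36, 51, 68, 102, 153, 204, 306, 612]. For each d | 612:
  d = 1: d(1) · Id(612/1) = 1 · 612 = 612
  d = 2: d(2) · Id(612/2) = 2 · 306 = 612
  d = 3: d(3) · Id(612/3) = 2 · 204 = 408
  d = 4: d(4) · Id(612/4) = 3 · 153 = 459
  d = 6: d(6) · Id(612/6) = 4 · 102 = 408
  d = 9: d(9) · Id(612/9) = 3 · 68 = 204
  d = 12: d(12) · Id(612/12) = 6 · 51 = 306
  d = 17: d(17) · Id(612/17) = 2 · 36 = 72
  d = 18: d(18) · Id(612/18) = 6 · 34 = 204
  d = 34: d(34) · Id(612/34) = 4 · 18 = 72
  d = 36: d(36) · Id(612/36) = 9 · 17 = 153
  d = 51: d(51) · Id(612/51) = 4 · 12 = 48
  d = 68: d(68) · Id(612/68) = 6 · 9 = 54
  d = 102: d(102) · Id(612/102) = 8 · 6 = 48
  d = 153: d(153) · Id(612/153) = 6 · 4 = 24
  d = 204: d(204) · Id(612/204) = 12 · 3 = 36
  d = 306: d(306) · Id(612/306) = 12 · 2 = 24
  d = 612: d(612) · Id(612/612) = 18 · 1 = 18
Summing: (d * Id)(612) = 612 + 612 + 408 + 459 + 408 + 204 + 306 + 72 + 204 + 72 + 153 + 48 + 54 + 48 + 24 + 36 + 24 + 18 = 3762.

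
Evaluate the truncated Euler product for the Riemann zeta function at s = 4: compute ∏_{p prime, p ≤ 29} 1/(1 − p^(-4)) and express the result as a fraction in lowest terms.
∏ = 626138917577216391721784411/578515538500128866304000000

The primes p ≤ 29 are [2, 3, 5, 7, 11, 13, 17, 19, 23, 29]. For each prime, (1 − 1/p^4)^(-1) = p^4 / (p^4 − 1). The product is (1 − 1/2^4)^(-1), (1 − 1/3^4)^(-1), (1 − 1/5^4)^(-1), (1 − 1/7^4)^(-1), (1 − 1/11^4)^(-1), (1 − 1/13^4)^(-1), (1 − 1/17^4)^(-1), (1 − 1/19^4)^(-1), (1 − 1/23^4)^(-1), (1 − 1/29^4)^(-1) = ∏ p^4 / (p^4 − 1) = 626138917577216391721784411/578515538500128866304000000.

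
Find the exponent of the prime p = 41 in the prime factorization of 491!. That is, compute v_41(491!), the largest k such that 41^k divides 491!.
v_41(491!) = 11

Legendre's formula: v_p(n!) = Σ_{k ≥ 1} ⌊n / p^k⌋. For p = 41, n = 491, the terms are:
  ⌊491/41^1⌋ = ⌊491/41⌋ = 11
(the next term ⌊491/41^2⌋ = 0, terminating the sum). Summing: v_41(491!) = 11 = 11.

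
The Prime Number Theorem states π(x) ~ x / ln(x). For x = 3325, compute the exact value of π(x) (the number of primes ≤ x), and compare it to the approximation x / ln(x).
π(3325) = 468;  x/ln(x) ≈ 410.03;  relative error ≈ 12.39%.

Directly count primes up to 3325: π(3325) = 468. The PNT approximation gives 3325/ln(3325) ≈ 3325/8.10922 ≈ 410.03. Relative error (π(x) − x/ln(x)) / π(x) ≈ 12.39%; the approximation is known to undercount slightly (Li(x) is a better estimate).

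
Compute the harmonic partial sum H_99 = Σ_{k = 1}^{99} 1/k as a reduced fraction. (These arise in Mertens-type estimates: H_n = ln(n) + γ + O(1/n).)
H_99 = 360968703235711654233892612988250163157207/69720375229712477164533808935312303556800

Direct summation: H_99 = 1 + 1/2 + ... + 1/99. The least common denominator is lcm(1, ..., 99) = 69720375229712477164533808935312303556800; over this denominator the numerator is 69720375229712477164533808935312303556800 + 34860187614856238582266904467656151778400 + 23240125076570825721511269645104101185600 + 17430093807428119291133452233828075889200 + 13944075045942495432906761787062460711360 + 11620062538285412860755634822552050592800 + 9960053604244639594933401276473186222400 + 8715046903714059645566726116914037944600 + 7746708358856941907170423215034700395200 + 6972037522971247716453380893531230355680 + 6338215929973861560412164448664754868800 + 5810031269142706430377817411276025296400 + 5363105786900959781887216071947100273600 + 4980026802122319797466700638236593111200 + 4648025015314165144302253929020820237120 + 4357523451857029822783363058457018972300 + 4101198542924263362619635819724253150400 + 3873354179428470953585211607517350197600 + 3669493433142761956028095207121700187200 + 3486018761485623858226690446765615177840 + 3320017868081546531644467092157728740800 + 3169107964986930780206082224332377434400 + 3031320662161412050631904736317926241600 + 2905015634571353215188908705638012648200 + 2788815009188499086581352357412492142272 + 2681552893450479890943608035973550136800 + 2582236119618980635723474405011566798400 + 2490013401061159898733350319118296555600 + 2404150869990085419466683066734907019200 + 2324012507657082572151126964510410118560 + 2249044362248789585952703514042332372800 + 2178761725928514911391681529228509486150 + 2112738643324620520137388149554918289600 + 2050599271462131681309817909862126575200 + 1992010720848927918986680255294637244480 + 1936677089714235476792605803758675098800 + 1884334465667904788230643484738170366400 + 1834746716571380978014047603560850093600 + 1787701928966986593962405357315700091200 + 1743009380742811929113345223382807588920 + 1700496956822255540598385583788104964800 + 1660008934040773265822233546078864370400 + 1621404075109592492198460672914239617600 + 1584553982493465390103041112166188717200 + 1549341671771388381434084643006940079040 + 1515660331080706025315952368158963120800 + 1483412238930052705628378913517283054400 + 1452507817285676607594454352819006324100 + 1422864800606377084990485896639026603200 + 1394407504594249543290676178706246071136 + 1367066180974754454206545273241417716800 + 1340776446725239945471804017986775068400 + 1315478777919103342727052998779477425600 + 1291118059809490317861737202505783399200 + 1267643185994772312082432889732950973760 + 1245006700530579949366675159559148277800 + 1223164477714253985342698402373900062400 + 1202075434995042709733341533367453509600 + 1181701275079872494314132354835801755200 + 1162006253828541286075563482255205059280 + 1142956970978893068271046048119873828800 + 1124522181124394792976351757021166186400 + 1106672622693848843881489030719242913600 + 1089380862964257455695840764614254743075 + 1072621157380191956377443214389420054720 + 1056369321662310260068694074777459144800 + 1040602615368842942754235954258392590400 + 1025299635731065840654908954931063287600 + 1010440220720470683543968245439308747200 + 996005360424463959493340127647318622240 + 981977115911443340345546604722708500800 + 968338544857117738396302901879337549400 + 955073633283732563897723410072771281600 + 942167232833952394115321742369085183200 + 929605003062833028860450785804164047424 + 917373358285690489007023801780425046800 + 905459418567694508630309206952107838400 + 893850964483493296981202678657850045600 + 882536395312816166639668467535598779200 + 871504690371405964556672611691403794460 + 860745373206326878574491468337188932800 + 850248478411127770299192791894052482400 + 840004520839909363428118179943521729600 + 830004467020386632911116773039432185200 + 820239708584852672523927163944850630080 + 810702037554796246099230336457119808800 + 801383623330028473155561022244969006400 + 792276991246732695051520556083094358600 + 783375002581039069264424819497891051200 + 774670835885694190717042321503470039520 + 766157969557279968841030867421014324800 + 757830165540353012657976184079481560400 + 749681454082929861984234504680777457600 + 741706119465026352814189456758641527200 + 733898686628552391205619041424340037440 + 726253908642838303797227176409503162050 + 718766754945489455304472257065075294400 + 711432400303188542495242948319513301600 + 704246214441540173379129383184972763200 = 360968703235711654233892612988250163157207, so H_99 = 360968703235711654233892612988250163157207/69720375229712477164533808935312303556800 (already in lowest terms) ≈ 5.17738. (The PNT-adjacent estimate ln(99) + γ ≈ 5.17234 matches within O(1/n).)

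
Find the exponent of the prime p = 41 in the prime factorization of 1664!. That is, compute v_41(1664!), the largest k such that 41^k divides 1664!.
v_41(1664!) = 40

Legendre's formula: v_p(n!) = Σ_{k ≥ 1} ⌊n / p^k⌋. For p = 41, n = 1664, the terms are:
  ⌊1664/41^1⌋ = ⌊1664/41⌋ = 40
(the next term ⌊1664/41^2⌋ = 0, terminating the sum). Summing: v_41(1664!) = 40 = 40.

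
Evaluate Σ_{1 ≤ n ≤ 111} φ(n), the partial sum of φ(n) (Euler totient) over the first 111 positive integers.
Σ_{n ≤ 111} φ(n) = 3788

Compute φ(n) for each 1 ≤ n ≤ 111: φ(1) = 1, φ(2) = 1, φ(3) = 2, φ(4) = 2, φ(5) = 4, φ(6) = 2, φ(7) = 6, φ(8) = 4, φ(9) = 6, φ(10) = 4, φ(11) = 10, φ(12) = 4, φ(13) = 12, φ(14) = 6, φ(15) = 8, φ(16) = 8, φ(17) = 16, φ(18) = 6, φ(19) = 18, φ(20) = 8, φ(21) = 12, φ(22) = 10, φ(23) = 22, φ(24) = 8, φ(25) = 20, φ(26) = 12, φ(27) = 18, φ(28) = 12, φ(29) = 28, φ(30) = 8, φ(31) = 30, φ(32) = 16, φ(33) = 20, φ(34) = 16, φ(35) = 24, φ(36) = 12, φ(37) = 36, φ(38) = 18, φ(39) = 24, φ(40) = 16, φ(41) = 40, φ(42) = 12, φ(43) = 42, φ(44) = 20, φ(45) = 24, φ(46) = 22, φ(47) = 46, φ(48) = 16, φ(49) = 42, φ(50) = 20, φ(51) = 32, φ(52) = 24, φ(53) = 52, φ(54) = 18, φ(55) = 40, φ(56) = 24, φ(57) = 36, φ(58) = 28, φ(59) = 58, φ(60) = 16, φ(61) = 60, φ(62) = 30, φ(63) = 36, φ(64) = 32, φ(65) = 48, φ(66) = 20, φ(67) = 66, φ(68) = 32, φ(69) = 44, φ(70) = 24, φ(71) = 70, φ(72) = 24, φ(73) = 72, φ(74) = 36, φ(75) = 40, φ(76) = 36, φ(77) = 60, φ(78) = 24, φ(79) = 78, φ(80) = 32, φ(81) = 54, φ(82) = 40, φ(83) = 82, φ(84) = 24, φ(85) = 64, φ(86) = 42, φ(87) = 56, φ(88) = 40, φ(89) = 88, φ(90) = 24, φ(91) = 72, φ(92) = 44, φ(93) = 60, φ(94) = 46, φ(95) = 72, φ(96) = 32, φ(97) = 96, φ(98) = 42, φ(99) = 60, φ(100) = 40, φ(101) = 100, φ(102) = 32, φ(103) = 102, φ(104) = 48, φ(105) = 48, φ(106) = 52, φ(107) = 106, φ(108) = 36, φ(109) = 108, φ(110) = 40, φ(111) = 72. Summing all 111 values: 3788. (Average order: Σ_{n ≤ x} φ(n) ~ (3/π²) x². For x = 111, (3/π²)·111² ≈ 3745.13.)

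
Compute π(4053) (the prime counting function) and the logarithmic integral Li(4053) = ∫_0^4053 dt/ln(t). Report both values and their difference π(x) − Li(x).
π(4053) = 559;  Li(4053) ≈ 571.75;  π(x) − Li(x) ≈ -12.75.

Direct count of primes ≤ 4053 gives π(4053) = 559. Numerical evaluation of the logarithmic integral gives Li(4053) ≈ 571.75. The difference π(x) − Li(x) ≈ -12.75 is typically negative for small/moderate x (Li(x) overestimates), though Littlewood's theorem shows this sign changes infinitely often.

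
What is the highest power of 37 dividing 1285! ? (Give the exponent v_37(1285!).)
v_37(1285!) = 34

Legendre's formula: v_p(n!) = Σ_{k ≥ 1} ⌊n / p^k⌋. For p = 37, n = 1285, the terms are:
  ⌊1285/37^1⌋ = ⌊1285/37⌋ = 34
(the next term ⌊1285/37^2⌋ = 0, terminating the sum). Summing: v_37(1285!) = 34 = 34.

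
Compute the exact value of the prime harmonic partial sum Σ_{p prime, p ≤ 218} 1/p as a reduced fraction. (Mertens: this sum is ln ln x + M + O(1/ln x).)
Σ 1/p = 3215488142498485484492183158345029261034221047849345857469577412562094716564064084247/1645783550795210387735581011435590727981167322669649249414629852197255934130751870910

π(218) = 47, so the primes ≤ 218 are [2, 3, 5, 7, 11, 13, 17, 19, 23, 29, 31, 37, 41, 43, 47, 53, 59, 61, 67, 71, 73, 79, 83, 89, 97, 101, 103, 107, 109, 113, 127, 131, 137, 139, 149, 151, 157, 163, 167, 173, 179, 181, 191, 193, 197, 199, 211]. Summing 1/p over these primes: 3215488142498485484492183158345029261034221047849345857469577412562094716564064084247/1645783550795210387735581011435590727981167322669649249414629852197255934130751870910 ≈ 1.9538. Mertens estimate ln ln(218) + 0.2615 ≈ 1.9450.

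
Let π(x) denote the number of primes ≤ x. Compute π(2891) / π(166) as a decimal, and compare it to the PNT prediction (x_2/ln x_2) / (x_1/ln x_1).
π(2891)/π(166) = 418/38 ≈ 11.0000;  PNT prediction ≈ 11.1714.

π(166) = 38 and π(2891) = 418, so π(2891)/π(166) ≈ 11.0000. The PNT-predicted ratio is (2891/ln(2891)) / (166/ln(166)) ≈ 11.1714. The two agree to within a few percent, as expected.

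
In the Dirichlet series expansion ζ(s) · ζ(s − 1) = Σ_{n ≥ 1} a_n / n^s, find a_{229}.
σ(229) = 230

In the product (Σ m^0/m^s)(Σ k / k^s) = Σ (Σ_{d | n} d) / n^s, the coefficient of 1/n^s is σ(n) = Σ_{d | n} d. For n = 229, divisors are [1, 229]; summing: σ(229) = 230.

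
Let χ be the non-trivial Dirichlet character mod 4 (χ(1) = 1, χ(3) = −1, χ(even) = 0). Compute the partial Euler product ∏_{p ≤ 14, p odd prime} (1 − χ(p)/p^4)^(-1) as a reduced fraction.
∏ = 12412162137375/12550936856576

The odd primes p ≤ 14 are [3, 5, 7, 11, 13]. For each, χ(p) = 1 if p ≡ 1 mod 4, χ(p) = −1 if p ≡ 3 mod 4. Taking (1 − χ(p)/p^4)^(-1) = p^4/(p^4 − χ(p)): (1 − (-1)/3^4)^(-1) · (1 − (1)/5^4)^(-1) · (1 − (-1)/7^4)^(-1) · (1 − (-1)/11^4)^(-1) · (1 − (1)/13^4)^(-1) = 12412162137375/12550936856576.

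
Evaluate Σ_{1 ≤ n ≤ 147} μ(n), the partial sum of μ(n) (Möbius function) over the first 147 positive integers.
Σ_{n ≤ 147} μ(n) = 1

Compute μ(n) for each 1 ≤ n ≤ 147: μ(1) = 1, μ(2) = -1, μ(3) = -1, μ(4) = 0, μ(5) = -1, μ(6) = 1, μ(7) = -1, μ(8) = 0, μ(9) = 0, μ(10) = 1, μ(11) = -1, μ(12) = 0, μ(13) = -1, μ(14) = 1, μ(15) = 1, μ(16) = 0, μ(17) = -1, μ(18) = 0, μ(19) = -1, μ(20) = 0, μ(21) = 1, μ(22) = 1, μ(23) = -1, μ(24) = 0, μ(25) = 0, μ(26) = 1, μ(27) = 0, μ(28) = 0, μ(29) = -1, μ(30) = -1, μ(31) = -1, μ(32) = 0, μ(33) = 1, μ(34) = 1, μ(35) = 1, μ(36) = 0, μ(37) = -1, μ(38) = 1, μ(39) = 1, μ(40) = 0, μ(41) = -1, μ(42) = -1, μ(43) = -1, μ(44) = 0, μ(45) = 0, μ(46) = 1, μ(47) = -1, μ(48) = 0, μ(49) = 0, μ(50) = 0, μ(51) = 1, μ(52) = 0, μ(53) = -1, μ(54) = 0, μ(55) = 1, μ(56) = 0, μ(57) = 1, μ(58) = 1, μ(59) = -1, μ(60) = 0, μ(61) = -1, μ(62) = 1, μ(63) = 0, μ(64) = 0, μ(65) = 1, μ(66) = -1, μ(67) = -1, μ(68) = 0, μ(69) = 1, μ(70) = -1, μ(71) = -1, μ(72) = 0, μ(73) = -1, μ(74) = 1, μ(75) = 0, μ(76) = 0, μ(77) = 1, μ(78) = -1, μ(79) = -1, μ(80) = 0, μ(81) = 0, μ(82) = 1, μ(83) = -1, μ(84) = 0, μ(85) = 1, μ(86) = 1, μ(87) = 1, μ(88) = 0, μ(89) = -1, μ(90) = 0, μ(91) = 1, μ(92) = 0, μ(93) = 1, μ(94) = 1, μ(95) = 1, μ(96) = 0, μ(97) = -1, μ(98) = 0, μ(99) = 0, μ(100) = 0, μ(101) = -1, μ(102) = -1, μ(103) = -1, μ(104) = 0, μ(105) = -1, μ(106) = 1, μ(107) = -1, μ(108) = 0, μ(109) = -1, μ(110) = -1, μ(111) = 1, μ(112) = 0, μ(113) = -1, μ(114) = -1, μ(115) = 1, μ(116) = 0, μ(117) = 0, μ(118) = 1, μ(119) = 1, μ(120) = 0, μ(121) = 0, μ(122) = 1, μ(123) = 1, μ(124) = 0, μ(125) = 0, μ(126) = 0, μ(127) = -1, μ(128) = 0, μ(129) = 1, μ(130) = -1, μ(131) = -1, μ(132) = 0, μ(133) = 1, μ(134) = 1, μ(135) = 0, μ(136) = 0, μ(137) = -1, μ(138) = -1, μ(139) = -1, μ(140) = 0, μ(141) = 1, μ(142) = 1, μ(143) = 1, μ(144) = 0, μ(145) = 1, μ(146) = 1, μ(147) = 0. Summing all 147 values: 1. (Mertens function M(x) = Σ_{n ≤ x} μ(n); on average M(x) should be small (PNT ⟺ M(x) = o(x)).)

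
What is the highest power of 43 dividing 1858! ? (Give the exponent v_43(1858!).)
v_43(1858!) = 44

Legendre's formula: v_p(n!) = Σ_{k ≥ 1} ⌊n / p^k⌋. For p = 43, n = 1858, the terms are:
  ⌊1858/43^1⌋ = ⌊1858/43⌋ = 43
  ⌊1858/43^2⌋ = ⌊1858/1849⌋ = 1
(the next term ⌊1858/43^3⌋ = 0, terminating the sum). Summing: v_43(1858!) = 43 + 1 = 44.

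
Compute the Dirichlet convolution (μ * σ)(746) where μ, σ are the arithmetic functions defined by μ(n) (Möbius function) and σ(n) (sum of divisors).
(μ * σ)(746) = 746

Divisors of 746: [1, 2, 373, 746]. For each d | 746:
  d = 1: μ(1) · σ(746/1) = 1 · 1122 = 1122
  d = 2: μ(2) · σ(746/2) = -1 · 374 = -374
  d = 373: μ(373) · σ(746/373) = -1 · 3 = -3
  d = 746: μ(746) · σ(746/746) = 1 · 1 = 1
Summing: (μ * σ)(746) = 1122 + -374 + -3 + 1 = 746.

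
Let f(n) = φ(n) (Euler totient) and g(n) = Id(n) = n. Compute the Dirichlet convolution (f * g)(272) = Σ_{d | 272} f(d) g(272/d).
(φ * Id)(272) = 1584

Divisors of 272: [1, 2, 4, 8, 16, 17, 34, 68, 136, 272]. For each d | 272:
  d = 1: φ(1) · Id(272/1) = 1 · 272 = 272
  d = 2: φ(2) · Id(272/2) = 1 · 136 = 136
  d = 4: φ(4) · Id(272/4) = 2 · 68 = 136
  d = 8: φ(8) · Id(272/8) = 4 · 34 = 136
  d = 16: φ(16) · Id(272/16) = 8 · 17 = 136
  d = 17: φ(17) · Id(272/17) = 16 · 16 = 256
  d = 34: φ(34) · Id(272/34) = 16 · 8 = 128
  d = 68: φ(68) · Id(272/68) = 32 · 4 = 128
  d = 136: φ(136) · Id(272/136) = 64 · 2 = 128
  d = 272: φ(272) · Id(272/272) = 128 · 1 = 128
Summing: (φ * Id)(272) = 272 + 136 + 136 + 136 + 136 + 256 + 128 + 128 + 128 + 128 = 1584.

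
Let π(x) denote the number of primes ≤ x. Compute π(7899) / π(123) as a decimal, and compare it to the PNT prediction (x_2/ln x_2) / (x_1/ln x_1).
π(7899)/π(123) = 997/30 ≈ 33.2333;  PNT prediction ≈ 34.4349.

π(123) = 30 and π(7899) = 997, so π(7899)/π(123) ≈ 33.2333. The PNT-predicted ratio is (7899/ln(7899)) / (123/ln(123)) ≈ 34.4349. The two agree to within a few percent, as expected.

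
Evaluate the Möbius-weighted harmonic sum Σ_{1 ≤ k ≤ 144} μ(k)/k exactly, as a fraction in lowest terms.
Σ μ(k)/k = 10391887234035457572196499544638378349921869282953777/1669107775099865011251538855274990009561055775533405515

Values of μ(k) for 1 ≤ k ≤ 144: μ(1) = 1, μ(2) = -1, μ(3) = -1, μ(5) = -1, μ(6) = 1, μ(7) = -1, μ(10) = 1, μ(11) = -1, μ(13) = -1, μ(14) = 1, μ(15) = 1, μ(17) = -1, μ(19) = -1, μ(21) = 1, μ(22) = 1, μ(23) = -1, μ(26) = 1, μ(29) = -1, μ(30) = -1, μ(31) = -1, μ(33) = 1, μ(34) = 1, μ(35) = 1, μ(37) = -1, μ(38) = 1, μ(39) = 1, μ(41) = -1, μ(42) = -1, μ(43) = -1, μ(46) = 1, μ(47) = -1, μ(51) = 1, μ(53) = -1, μ(55) = 1, μ(57) = 1, μ(58) = 1, μ(59) = -1, μ(61) = -1, μ(62) = 1, μ(65) = 1, μ(66) = -1, μ(67) = -1, μ(69) = 1, μ(70) = -1, μ(71) = -1, μ(73) = -1, μ(74) = 1, μ(77) = 1, μ(78) = -1, μ(79) = -1, μ(82) = 1, μ(83) = -1, μ(85) = 1, μ(86) = 1, μ(87) = 1, μ(89) = -1, μ(91) = 1, μ(93) = 1, μ(94) = 1, μ(95) = 1, μ(97) = -1, μ(101) = -1, μ(102) = -1, μ(103) = -1, μ(105) = -1, μ(106) = 1, μ(107) = -1, μ(109) = -1, μ(110) = -1, μ(111) = 1, μ(113) = -1, μ(114) = -1, μ(115) = 1, μ(118) = 1, μ(119) = 1, μ(122) = 1, μ(123) = 1, μ(127) = -1, μ(129) = 1, μ(130) = -1, μ(131) = -1, μ(133) = 1, μ(134) = 1, μ(137) = -1, μ(138) = -1, μ(139) = -1, μ(141) = 1, μ(142) = 1, μ(143) = 1, with μ = 0 on non-squarefree integers. Summing μ(k)/k for k where μ(k) ≠ 0 gives 10391887234035457572196499544638378349921869282953777/1669107775099865011251538855274990009561055775533405515 ≈ 0.0062. (PNT ⟺ this sum → 0 as n → ∞.)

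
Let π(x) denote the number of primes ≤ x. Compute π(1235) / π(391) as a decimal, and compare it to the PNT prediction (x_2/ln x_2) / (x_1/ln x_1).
π(1235)/π(391) = 202/77 ≈ 2.6234;  PNT prediction ≈ 2.6483.

π(391) = 77 and π(1235) = 202, so π(1235)/π(391) ≈ 2.6234. The PNT-predicted ratio is (1235/ln(1235)) / (391/ln(391)) ≈ 2.6483. The two agree to within a few percent, as expected.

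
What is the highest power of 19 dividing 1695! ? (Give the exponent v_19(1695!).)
v_19(1695!) = 93

Legendre's formula: v_p(n!) = Σ_{k ≥ 1} ⌊n / p^k⌋. For p = 19, n = 1695, the terms are:
  ⌊1695/19^1⌋ = ⌊1695/19⌋ = 89
  ⌊1695/19^2⌋ = ⌊1695/361⌋ = 4
(the next term ⌊1695/19^3⌋ = 0, terminating the sum). Summing: v_19(1695!) = 89 + 4 = 93.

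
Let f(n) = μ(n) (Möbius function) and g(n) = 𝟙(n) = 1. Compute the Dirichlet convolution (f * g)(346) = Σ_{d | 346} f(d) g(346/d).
(μ * 𝟙)(346) = 0

Divisors of 346: [1, 2, 173, 346]. For each d | 346:
  d = 1: μ(1) · 𝟙(346/1) = 1 · 1 = 1
  d = 2: μ(2) · 𝟙(346/2) = -1 · 1 = -1
  d = 173: μ(173) · 𝟙(346/173) = -1 · 1 = -1
  d = 346: μ(346) · 𝟙(346/346) = 1 · 1 = 1
Summing: (μ * 𝟙)(346) = 1 + -1 + -1 + 1 = 0.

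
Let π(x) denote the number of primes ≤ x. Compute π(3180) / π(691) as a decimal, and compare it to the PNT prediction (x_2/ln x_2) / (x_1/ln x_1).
π(3180)/π(691) = 449/125 ≈ 3.5920;  PNT prediction ≈ 3.7309.

π(691) = 125 and π(3180) = 449, so π(3180)/π(691) ≈ 3.5920. The PNT-predicted ratio is (3180/ln(3180)) / (691/ln(691)) ≈ 3.7309. The two agree to within a few percent, as expected.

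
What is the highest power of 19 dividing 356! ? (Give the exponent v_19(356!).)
v_19(356!) = 18

Legendre's formula: v_p(n!) = Σ_{k ≥ 1} ⌊n / p^k⌋. For p = 19, n = 356, the terms are:
  ⌊356/19^1⌋ = ⌊356/19⌋ = 18
(the next term ⌊356/19^2⌋ = 0, terminating the sum). Summing: v_19(356!) = 18 = 18.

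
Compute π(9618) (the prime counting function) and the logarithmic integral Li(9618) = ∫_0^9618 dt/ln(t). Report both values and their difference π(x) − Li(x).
π(9618) = 1186;  Li(9618) ≈ 1204.57;  π(x) − Li(x) ≈ -18.57.

Direct count of primes ≤ 9618 gives π(9618) = 1186. Numerical evaluation of the logarithmic integral gives Li(9618) ≈ 1204.57. The difference π(x) − Li(x) ≈ -18.57 is typically negative for small/moderate x (Li(x) overestimates), though Littlewood's theorem shows this sign changes infinitely often.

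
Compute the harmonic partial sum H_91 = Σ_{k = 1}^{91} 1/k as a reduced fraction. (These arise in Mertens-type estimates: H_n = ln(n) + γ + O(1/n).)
H_91 = 3661081314759399341652108474601318124261/718766754945489455304472257065075294400

Direct summation: H_91 = 1 + 1/2 + ... + 1/91. The least common denominator is lcm(1, ..., 91) = 718766754945489455304472257065075294400; over this denominator the numerator is 718766754945489455304472257065075294400 + 359383377472744727652236128532537647200 + 239588918315163151768157419021691764800 + 179691688736372363826118064266268823600 + 143753350989097891060894451413015058880 + 119794459157581575884078709510845882400 + 102680964992212779329210322437867899200 + 89845844368186181913059032133134411800 + 79862972771721050589385806340563921600 + 71876675494548945530447225706507529440 + 65342432267771768664042932460461390400 + 59897229578790787942039354755422941200 + 55289750380422265792651712081928868800 + 51340482496106389664605161218933949600 + 47917783663032630353631483804338352960 + 44922922184093090956529516066567205900 + 42280397349734673841439544533239723200 + 39931486385860525294692903170281960800 + 37829829207657339752866960898161857600 + 35938337747274472765223612853253764720 + 34226988330737593109736774145955966400 + 32671216133885884332021466230230695200 + 31250728475890845882803141611525012800 + 29948614789395393971019677377711470600 + 28750670197819578212178890282603011776 + 27644875190211132896325856040964434400 + 26620990923907016863128602113521307200 + 25670241248053194832302580609466974800 + 24785060515361705355326629553968113600 + 23958891831516315176815741902169176480 + 23186024353080305009821685711776622400 + 22461461092046545478264758033283602950 + 21780810755923922888014310820153796800 + 21140198674867336920719772266619861600 + 20536192998442555865842064487573579840 + 19965743192930262647346451585140980400 + 19426128512040255548769520461218251200 + 18914914603828669876433480449080928800 + 18429916793474088597550570693976289600 + 17969168873637236382611806426626882360 + 17530896462085108665962737977196958400 + 17113494165368796554868387072977983200 + 16715505928964871053592378071280820800 + 16335608066942942166010733115115347600 + 15972594554344210117877161268112784320 + 15625364237945422941401570805762506400 + 15292909679691265006478133129044155200 + 14974307394697696985509838688855735300 + 14668709284601825618458617491123985600 + 14375335098909789106089445141301505888 + 14093465783244891280479848177746574400 + 13822437595105566448162928020482217200 + 13561636885763951986876835038963684800 + 13310495461953508431564301056760653600 + 13068486453554353732808586492092278080 + 12835120624026597416151290304733487400 + 12609943069219113250955653632720619200 + 12392530257680852677663314776984056800 + 12182487371957448394991055204492801600 + 11979445915758157588407870951084588240 + 11783061556483433693515938640411070400 + 11593012176540152504910842855888311200 + 11408996110245864369912258048651988800 + 11230730546023272739132379016641801475 + 11057950076084453158530342416385773760 + 10890405377961961444007155410076898400 + 10727862014111782914992123239777243200 + 10570099337433668460359886133309930800 + 10416909491963615294267713870508337600 + 10268096499221277932921032243786789920 + 10123475421767457116964397986832046400 + 9982871596465131323673225792570490200 + 9846119930760129524718798041987332800 + 9713064256020127774384760230609125600 + 9583556732606526070726296760867670592 + 9457457301914334938216740224540464400 + 9334633181110252666291847494351627200 + 9214958396737044298775285346988144800 + 9098313353740372851955345026140193600 + 8984584436818618191305903213313441180 + 8873663641302338954376200704507102400 + 8765448231042554332981368988598479200 + 8659840421029993437403280205603316800 + 8556747082684398277434193536488991600 + 8456079469946934768287908906647944640 + 8357752964482435526796189035640410400 + 8261686838453901785108876517989371200 + 8167804033471471083005366557557673800 + 8076030954443701744994070304101969600 + 7986297277172105058938580634056392160 + 7898535768631752256093101725989838400 = 3661081314759399341652108474601318124261, so H_91 = 3661081314759399341652108474601318124261/718766754945489455304472257065075294400 (already in lowest terms) ≈ 5.09356. (The PNT-adjacent estimate ln(91) + γ ≈ 5.08808 matches within O(1/n).)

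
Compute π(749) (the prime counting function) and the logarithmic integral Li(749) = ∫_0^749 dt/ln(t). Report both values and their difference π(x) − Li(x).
π(749) = 132;  Li(749) ≈ 140.53;  π(x) − Li(x) ≈ -8.53.

Direct count of primes ≤ 749 gives π(749) = 132. Numerical evaluation of the logarithmic integral gives Li(749) ≈ 140.53. The difference π(x) − Li(x) ≈ -8.53 is typically negative for small/moderate x (Li(x) overestimates), though Littlewood's theorem shows this sign changes infinitely often.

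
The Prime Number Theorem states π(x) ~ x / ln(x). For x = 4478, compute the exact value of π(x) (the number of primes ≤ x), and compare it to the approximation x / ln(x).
π(4478) = 607;  x/ln(x) ≈ 532.66;  relative error ≈ 12.25%.

Directly count primes up to 4478: π(4478) = 607. The PNT approximation gives 4478/ln(4478) ≈ 4478/8.40693 ≈ 532.66. Relative error (π(x) − x/ln(x)) / π(x) ≈ 12.25%; the approximation is known to undercount slightly (Li(x) is a better estimate).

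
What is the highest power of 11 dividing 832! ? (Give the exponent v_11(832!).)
v_11(832!) = 81

Legendre's formula: v_p(n!) = Σ_{k ≥ 1} ⌊n / p^k⌋. For p = 11, n = 832, the terms are:
  ⌊832/11^1⌋ = ⌊832/11⌋ = 75
  ⌊832/11^2⌋ = ⌊832/121⌋ = 6
(the next term ⌊832/11^3⌋ = 0, terminating the sum). Summing: v_11(832!) = 75 + 6 = 81.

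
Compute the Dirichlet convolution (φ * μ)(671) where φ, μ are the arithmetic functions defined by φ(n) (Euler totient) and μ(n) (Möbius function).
(φ * μ)(671) = 531

Divisors of 671: [1, 11, 61, 671]. For each d | 671:
  d = 1: φ(1) · μ(671/1) = 1 · 1 = 1
  d = 11: φ(11) · μ(671/11) = 10 · -1 = -10
  d = 61: φ(61) · μ(671/61) = 60 · -1 = -60
  d = 671: φ(671) · μ(671/671) = 600 · 1 = 600
Summing: (φ * μ)(671) = 1 + -10 + -60 + 600 = 531.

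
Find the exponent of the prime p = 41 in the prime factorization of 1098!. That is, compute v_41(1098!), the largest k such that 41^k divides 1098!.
v_41(1098!) = 26

Legendre's formula: v_p(n!) = Σ_{k ≥ 1} ⌊n / p^k⌋. For p = 41, n = 1098, the terms are:
  ⌊1098/41^1⌋ = ⌊1098/41⌋ = 26
(the next term ⌊1098/41^2⌋ = 0, terminating the sum). Summing: v_41(1098!) = 26 = 26.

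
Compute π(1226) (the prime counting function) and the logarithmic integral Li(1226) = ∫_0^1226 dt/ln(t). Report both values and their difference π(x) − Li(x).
π(1226) = 200;  Li(1226) ≈ 209.84;  π(x) − Li(x) ≈ -9.84.

Direct count of primes ≤ 1226 gives π(1226) = 200. Numerical evaluation of the logarithmic integral gives Li(1226) ≈ 209.84. The difference π(x) − Li(x) ≈ -9.84 is typically negative for small/moderate x (Li(x) overestimates), though Littlewood's theorem shows this sign changes infinitely often.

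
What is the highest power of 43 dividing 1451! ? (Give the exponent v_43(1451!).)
v_43(1451!) = 33

Legendre's formula: v_p(n!) = Σ_{k ≥ 1} ⌊n / p^k⌋. For p = 43, n = 1451, the terms are:
  ⌊1451/43^1⌋ = ⌊1451/43⌋ = 33
(the next term ⌊1451/43^2⌋ = 0, terminating the sum). Summing: v_43(1451!) = 33 = 33.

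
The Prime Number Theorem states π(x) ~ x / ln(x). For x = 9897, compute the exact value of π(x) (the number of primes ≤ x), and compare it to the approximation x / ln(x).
π(9897) = 1220;  x/ln(x) ≈ 1075.76;  relative error ≈ 11.82%.

Directly count primes up to 9897: π(9897) = 1220. The PNT approximation gives 9897/ln(9897) ≈ 9897/9.19999 ≈ 1075.76. Relative error (π(x) − x/ln(x)) / π(x) ≈ 11.82%; the approximation is known to undercount slightly (Li(x) is a better estimate).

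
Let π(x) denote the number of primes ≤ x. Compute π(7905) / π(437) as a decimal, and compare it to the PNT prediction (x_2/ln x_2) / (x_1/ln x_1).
π(7905)/π(437) = 998/84 ≈ 11.8810;  PNT prediction ≈ 12.2539.

π(437) = 84 and π(7905) = 998, so π(7905)/π(437) ≈ 11.8810. The PNT-predicted ratio is (7905/ln(7905)) / (437/ln(437)) ≈ 12.2539. The two agree to within a few percent, as expected.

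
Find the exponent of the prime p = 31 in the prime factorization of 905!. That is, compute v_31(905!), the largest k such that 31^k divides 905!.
v_31(905!) = 29

Legendre's formula: v_p(n!) = Σ_{k ≥ 1} ⌊n / p^k⌋. For p = 31, n = 905, the terms are:
  ⌊905/31^1⌋ = ⌊905/31⌋ = 29
(the next term ⌊905/31^2⌋ = 0, terminating the sum). Summing: v_31(905!) = 29 = 29.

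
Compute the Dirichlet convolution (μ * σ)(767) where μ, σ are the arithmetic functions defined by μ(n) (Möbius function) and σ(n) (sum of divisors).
(μ * σ)(767) = 767

Divisors of 767: [1, 13, 59, 767]. For each d | 767:
  d = 1: μ(1) · σ(767/1) = 1 · 840 = 840
  d = 13: μ(13) · σ(767/13) = -1 · 60 = -60
  d = 59: μ(59) · σ(767/59) = -1 · 14 = -14
  d = 767: μ(767) · σ(767/767) = 1 · 1 = 1
Summing: (μ * σ)(767) = 840 + -60 + -14 + 1 = 767.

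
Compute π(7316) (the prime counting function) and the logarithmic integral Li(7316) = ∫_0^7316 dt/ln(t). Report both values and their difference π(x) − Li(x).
π(7316) = 932;  Li(7316) ≈ 949.93;  π(x) − Li(x) ≈ -17.93.

Direct count of primes ≤ 7316 gives π(7316) = 932. Numerical evaluation of the logarithmic integral gives Li(7316) ≈ 949.93. The difference π(x) − Li(x) ≈ -17.93 is typically negative for small/moderate x (Li(x) overestimates), though Littlewood's theorem shows this sign changes infinitely often.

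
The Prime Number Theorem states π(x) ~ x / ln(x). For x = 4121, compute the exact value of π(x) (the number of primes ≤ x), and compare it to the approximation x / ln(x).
π(4121) = 566;  x/ln(x) ≈ 495.08;  relative error ≈ 12.53%.

Directly count primes up to 4121: π(4121) = 566. The PNT approximation gives 4121/ln(4121) ≈ 4121/8.32385 ≈ 495.08. Relative error (π(x) − x/ln(x)) / π(x) ≈ 12.53%; the approximation is known to undercount slightly (Li(x) is a better estimate).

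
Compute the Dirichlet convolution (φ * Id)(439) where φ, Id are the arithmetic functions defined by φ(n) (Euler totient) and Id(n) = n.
(φ * Id)(439) = 877

Divisors of 439: [1, 439]. For each d | 439:
  d = 1: φ(1) · Id(439/1) = 1 · 439 = 439
  d = 439: φ(439) · Id(439/439) = 438 · 1 = 438
Summing: (φ * Id)(439) = 439 + 438 = 877.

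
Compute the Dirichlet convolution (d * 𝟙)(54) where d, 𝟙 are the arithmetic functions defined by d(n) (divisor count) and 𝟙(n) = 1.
(d * 𝟙)(54) = 30

Divisors of 54: [1, 2, 3, 6, 9, 18, 27, 54]. For each d | 54:
  d = 1: d(1) · 𝟙(54/1) = 1 · 1 = 1
  d = 2: d(2) · 𝟙(54/2) = 2 · 1 = 2
  d = 3: d(3) · 𝟙(54/3) = 2 · 1 = 2
  d = 6: d(6) · 𝟙(54/6) = 4 · 1 = 4
  d = 9: d(9) · 𝟙(54/9) = 3 · 1 = 3
  d = 18: d(18) · 𝟙(54/18) = 6 · 1 = 6
  d = 27: d(27) · 𝟙(54/27) = 4 · 1 = 4
  d = 54: d(54) · 𝟙(54/54) = 8 · 1 = 8
Summing: (d * 𝟙)(54) = 1 + 2 + 2 + 4 + 3 + 6 + 4 + 8 = 30.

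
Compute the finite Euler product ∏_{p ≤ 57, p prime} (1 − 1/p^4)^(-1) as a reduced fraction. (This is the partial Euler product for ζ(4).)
∏ = 750937919501355467062347671738968589096863062629/693820677147413996973765862820413440000000000000

The primes p ≤ 57 are [2, 3, 5, 7, 11, 13, 17, 19, 23, 29, 31, 37, 41, 43, 47, 53]. For each prime, (1 − 1/p^4)^(-1) = p^4 / (p^4 − 1). The product is (1 − 1/2^4)^(-1), (1 − 1/3^4)^(-1), (1 − 1/5^4)^(-1), (1 − 1/7^4)^(-1), (1 − 1/11^4)^(-1), (1 − 1/13^4)^(-1), (1 − 1/17^4)^(-1), (1 − 1/19^4)^(-1), (1 − 1/23^4)^(-1), (1 − 1/29^4)^(-1), (1 − 1/31^4)^(-1), (1 − 1/37^4)^(-1), (1 − 1/41^4)^(-1), (1 − 1/43^4)^(-1), (1 − 1/47^4)^(-1), (1 − 1/53^4)^(-1) = ∏ p^4 / (p^4 − 1) = 750937919501355467062347671738968589096863062629/693820677147413996973765862820413440000000000000.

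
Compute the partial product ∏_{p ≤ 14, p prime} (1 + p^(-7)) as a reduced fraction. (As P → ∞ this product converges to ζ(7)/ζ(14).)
∏ = 131129952026000311359081292/130052142598591679794453125

The primes p ≤ 14 are [2, 3, 5, 7, 11, 13]. For each, (1 + 1/p^7) = (p^7 + 1)/p^7. Multiplying these fractions over p ∈ [2, 3, 5, 7, 11, 13] gives 131129952026000311359081292/130052142598591679794453125. (In the limit P → ∞ this tends to ζ(7)/ζ(14).)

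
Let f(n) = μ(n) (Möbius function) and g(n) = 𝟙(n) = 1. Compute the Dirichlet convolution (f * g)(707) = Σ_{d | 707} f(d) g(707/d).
(μ * 𝟙)(707) = 0

Divisors of 707: [1, 7, 101, 707]. For each d | 707:
  d = 1: μ(1) · 𝟙(707/1) = 1 · 1 = 1
  d = 7: μ(7) · 𝟙(707/7) = -1 · 1 = -1
  d = 101: μ(101) · 𝟙(707/101) = -1 · 1 = -1
  d = 707: μ(707) · 𝟙(707/707) = 1 · 1 = 1
Summing: (μ * 𝟙)(707) = 1 + -1 + -1 + 1 = 0.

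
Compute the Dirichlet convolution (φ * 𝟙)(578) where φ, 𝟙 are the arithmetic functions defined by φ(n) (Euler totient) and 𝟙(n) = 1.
(φ * 𝟙)(578) = 578

Divisors of 578: [1, 2, 17, 34, 289, 578]. For each d | 578:
  d = 1: φ(1) · 𝟙(578/1) = 1 · 1 = 1
  d = 2: φ(2) · 𝟙(578/2) = 1 · 1 = 1
  d = 17: φ(17) · 𝟙(578/17) = 16 · 1 = 16
  d = 34: φ(34) · 𝟙(578/34) = 16 · 1 = 16
  d = 289: φ(289) · 𝟙(578/289) = 272 · 1 = 272
  d = 578: φ(578) · 𝟙(578/578) = 272 · 1 = 272
Summing: (φ * 𝟙)(578) = 1 + 1 + 16 + 16 + 272 + 272 = 578.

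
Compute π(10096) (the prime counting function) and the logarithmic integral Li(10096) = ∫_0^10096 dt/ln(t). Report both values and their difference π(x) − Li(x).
π(10096) = 1239;  Li(10096) ≈ 1256.55;  π(x) − Li(x) ≈ -17.55.

Direct count of primes ≤ 10096 gives π(10096) = 1239. Numerical evaluation of the logarithmic integral gives Li(10096) ≈ 1256.55. The difference π(x) − Li(x) ≈ -17.55 is typically negative for small/moderate x (Li(x) overestimates), though Littlewood's theorem shows this sign changes infinitely often.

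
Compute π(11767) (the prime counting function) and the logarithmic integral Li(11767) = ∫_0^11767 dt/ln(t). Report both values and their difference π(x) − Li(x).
π(11767) = 1409;  Li(11767) ≈ 1436.27;  π(x) − Li(x) ≈ -27.27.

Direct count of primes ≤ 11767 gives π(11767) = 1409. Numerical evaluation of the logarithmic integral gives Li(11767) ≈ 1436.27. The difference π(x) − Li(x) ≈ -27.27 is typically negative for small/moderate x (Li(x) overestimates), though Littlewood's theorem shows this sign changes infinitely often.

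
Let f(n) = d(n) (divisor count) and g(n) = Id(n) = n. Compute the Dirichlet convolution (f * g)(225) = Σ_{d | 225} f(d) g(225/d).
(d * Id)(225) = 684

Divisors of 225: [1, 3, 5, 9, 15, 25, 45, 75, 225]. For each d | 225:
  d = 1: d(1) · Id(225/1) = 1 · 225 = 225
  d = 3: d(3) · Id(225/3) = 2 · 75 = 150
  d = 5: d(5) · Id(225/5) = 2 · 45 = 90
  d = 9: d(9) · Id(225/9) = 3 · 25 = 75
  d = 15: d(15) · Id(225/15) = 4 · 15 = 60
  d = 25: d(25) · Id(225/25) = 3 · 9 = 27
  d = 45: d(45) · Id(225/45) = 6 · 5 = 30
  d = 75: d(75) · Id(225/75) = 6 · 3 = 18
  d = 225: d(225) · Id(225/225) = 9 · 1 = 9
Summing: (d * Id)(225) = 225 + 150 + 90 + 75 + 60 + 27 + 30 + 18 + 9 = 684.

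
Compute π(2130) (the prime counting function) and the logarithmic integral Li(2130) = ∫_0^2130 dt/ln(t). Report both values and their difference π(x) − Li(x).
π(2130) = 320;  Li(2130) ≈ 331.84;  π(x) − Li(x) ≈ -11.84.

Direct count of primes ≤ 2130 gives π(2130) = 320. Numerical evaluation of the logarithmic integral gives Li(2130) ≈ 331.84. The difference π(x) − Li(x) ≈ -11.84 is typically negative for small/moderate x (Li(x) overestimates), though Littlewood's theorem shows this sign changes infinitely often.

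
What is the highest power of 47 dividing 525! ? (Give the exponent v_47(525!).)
v_47(525!) = 11

Legendre's formula: v_p(n!) = Σ_{k ≥ 1} ⌊n / p^k⌋. For p = 47, n = 525, the terms are:
  ⌊525/47^1⌋ = ⌊525/47⌋ = 11
(the next term ⌊525/47^2⌋ = 0, terminating the sum). Summing: v_47(525!) = 11 = 11.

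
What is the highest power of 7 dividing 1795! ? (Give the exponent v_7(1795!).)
v_7(1795!) = 297

Legendre's formula: v_p(n!) = Σ_{k ≥ 1} ⌊n / p^k⌋. For p = 7, n = 1795, the terms are:
  ⌊1795/7^1⌋ = ⌊1795/7⌋ = 256
  ⌊1795/7^2⌋ = ⌊1795/49⌋ = 36
  ⌊1795/7^3⌋ = ⌊1795/343⌋ = 5
(the next term ⌊1795/7^4⌋ = 0, terminating the sum). Summing: v_7(1795!) = 256 + 36 + 5 = 297.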